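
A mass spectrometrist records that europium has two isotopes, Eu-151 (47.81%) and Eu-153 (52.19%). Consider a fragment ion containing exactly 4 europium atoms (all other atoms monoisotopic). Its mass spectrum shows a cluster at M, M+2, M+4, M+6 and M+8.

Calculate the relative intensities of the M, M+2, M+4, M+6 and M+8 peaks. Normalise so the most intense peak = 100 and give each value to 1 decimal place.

14.0 : 61.1 : 100.0 : 72.8 : 19.9

Expanding (0.4781 + 0.5219)^4:
P(M) = 0.4781^4 = 0.052249
P(M+2) = 4 × 0.4781^3 × 0.5219^1 = 0.228141
P(M+4) = 6 × 0.4781^2 × 0.5219^2 = 0.373563
P(M+6) = 4 × 0.4781^1 × 0.5219^3 = 0.271857
P(M+8) = 0.5219^4 = 0.074191
The M+4 peak is largest (0.373563); scaling to 100 gives 14.0 : 61.1 : 100.0 : 72.8 : 19.9.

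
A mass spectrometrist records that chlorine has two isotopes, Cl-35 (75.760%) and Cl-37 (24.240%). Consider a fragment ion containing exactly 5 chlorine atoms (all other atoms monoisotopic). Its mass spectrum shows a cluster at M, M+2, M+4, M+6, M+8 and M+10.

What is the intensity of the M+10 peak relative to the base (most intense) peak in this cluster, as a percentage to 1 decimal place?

(0.75760 + 0.24240)^5 gives M 0.2496, M+2 0.3993, M+4 0.2555, M+6 0.0817, M+8 0.0131, M+10 0.0008; the largest is M+2.
P(M+2) = C(5,1) × 0.75760^4 × 0.24240^1 = 5 × 0.32942751 × 0.2424 = 0.399266 (base)
P(M+10) = C(5,5) × 0.75760^0 × 0.24240^5 = 1 × 1.0000 × 0.00083688 = 0.000837
Relative intensity = 0.000837 / 0.399266 × 100 = 0.2

0.2%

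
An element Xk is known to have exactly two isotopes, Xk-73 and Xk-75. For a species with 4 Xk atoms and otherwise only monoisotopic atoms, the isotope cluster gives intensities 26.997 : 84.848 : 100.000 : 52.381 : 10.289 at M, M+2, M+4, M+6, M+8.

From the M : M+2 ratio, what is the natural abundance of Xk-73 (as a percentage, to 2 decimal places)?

Let p = fractional abundance of Xk-73. I(M+2)/I(M) = [C(4,1)·p^3·(1−p)] / p^4 = 4·(1−p)/p = 84.848/26.997 = 3.1429
(1−p)/p = 3.1429/4 = 0.7857  ⇒  p = 1/(1 + 0.7857) = 0.5600
Xk-73: 56.00%, Xk-75: 44.00%.

56.00%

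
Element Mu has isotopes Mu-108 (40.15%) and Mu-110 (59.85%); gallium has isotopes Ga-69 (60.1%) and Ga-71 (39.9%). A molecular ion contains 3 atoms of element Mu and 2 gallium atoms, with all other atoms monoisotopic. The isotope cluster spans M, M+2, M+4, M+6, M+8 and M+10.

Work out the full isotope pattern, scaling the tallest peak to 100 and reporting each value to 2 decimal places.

Element Mu pattern (n=3): 0.0647227 : 0.28943864 : 0.43145461 : 0.21438405
Gallium pattern (n=2): 0.361201 : 0.479598 : 0.159201
Convolve the two distributions (both contribute in 2-u steps):
  M: 0.0647227×0.361201 = 0.023378
  M+2: 0.0647227×0.479598 + 0.28943864×0.361201 = 0.135586
  M+4: 0.0647227×0.159201 + 0.28943864×0.479598 + 0.43145461×0.361201 = 0.304960
  M+6: 0.28943864×0.159201 + 0.43145461×0.479598 + 0.21438405×0.361201 = 0.330439
  M+8: 0.43145461×0.159201 + 0.21438405×0.479598 = 0.171506
  M+10: 0.21438405×0.159201 = 0.034130
Scale to base peak (0.330439) = 100: 7.07 : 41.03 : 92.29 : 100.00 : 51.90 : 10.33

7.07 : 41.03 : 92.29 : 100.00 : 51.90 : 10.33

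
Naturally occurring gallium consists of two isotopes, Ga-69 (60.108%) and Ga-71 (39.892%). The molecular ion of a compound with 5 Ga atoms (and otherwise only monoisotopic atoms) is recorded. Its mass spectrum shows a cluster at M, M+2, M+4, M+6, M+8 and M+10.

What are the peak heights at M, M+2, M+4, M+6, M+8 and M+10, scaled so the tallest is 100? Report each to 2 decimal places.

22.70 : 75.34 : 100.00 : 66.37 : 22.02 : 2.92

Expanding (0.60108 + 0.39892)^5:
P(M) = 0.60108^5 = 0.078462
P(M+2) = 5 × 0.60108^4 × 0.39892^1 = 0.260366
P(M+4) = 10 × 0.60108^3 × 0.39892^2 = 0.345596
P(M+6) = 10 × 0.60108^2 × 0.39892^3 = 0.229362
P(M+8) = 5 × 0.60108^1 × 0.39892^4 = 0.076111
P(M+10) = 0.39892^5 = 0.010103
The M+4 peak is largest (0.345596); scaling to 100 gives 22.70 : 75.34 : 100.00 : 66.37 : 22.02 : 2.92.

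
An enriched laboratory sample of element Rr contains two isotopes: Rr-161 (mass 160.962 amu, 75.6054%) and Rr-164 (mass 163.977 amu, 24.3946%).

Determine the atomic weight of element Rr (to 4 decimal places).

161.6975 amu

The abundance-weighted mean is 0.756054 × 160.962 + 0.243946 × 163.977
= 121.69596 + 40.00153 = 161.69749 amu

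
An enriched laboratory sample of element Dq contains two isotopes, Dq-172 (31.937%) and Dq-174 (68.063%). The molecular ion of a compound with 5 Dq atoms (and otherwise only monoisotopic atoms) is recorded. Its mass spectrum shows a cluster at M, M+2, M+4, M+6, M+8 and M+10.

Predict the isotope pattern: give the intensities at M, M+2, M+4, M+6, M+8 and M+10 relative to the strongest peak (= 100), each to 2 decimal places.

The 5 Dq atoms are independent, so intensities follow the terms of (0.31937 + 0.68063)^5.
P(M) = 0.31937^5 = 0.003323
P(M+2) = 5 × 0.31937^4 × 0.68063^1 = 0.035404
P(M+4) = 10 × 0.31937^3 × 0.68063^2 = 0.150905
P(M+6) = 10 × 0.31937^2 × 0.68063^3 = 0.321604
P(M+8) = 5 × 0.31937^1 × 0.68063^4 = 0.342696
P(M+10) = 0.68063^5 = 0.146068
The M+8 peak is largest (0.342696); scaling to 100 gives 0.97 : 10.33 : 44.03 : 93.85 : 100.00 : 42.62.

0.97 : 10.33 : 44.03 : 93.85 : 100.00 : 42.62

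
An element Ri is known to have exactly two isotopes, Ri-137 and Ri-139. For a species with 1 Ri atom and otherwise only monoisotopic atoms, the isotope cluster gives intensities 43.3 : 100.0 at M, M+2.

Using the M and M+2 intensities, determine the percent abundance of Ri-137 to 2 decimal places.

30.22%

If p is the fraction of Ri that is Ri-137, then I(M+2)/I(M) = [C(1,1)·p^0·(1−p)] / p^1 = 1·(1−p)/p = 100.0/43.3 = 2.3095
(1−p)/p = 2.3095/1 = 2.3095  ⇒  p = 1/(1 + 2.3095) = 0.3022
Ri-137: 30.22%, Ri-139: 69.78%.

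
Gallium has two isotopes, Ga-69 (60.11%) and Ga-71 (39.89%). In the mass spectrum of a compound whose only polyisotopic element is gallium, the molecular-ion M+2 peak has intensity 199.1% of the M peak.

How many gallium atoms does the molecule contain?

For n independent Ga atoms, I(M+2)/I(M) = n · (abundance Ga-71) / (abundance Ga-69) = n · 0.3989/0.6011.
n = 1.991 × 0.6011/0.3989 = 3.00 ≈ 3

3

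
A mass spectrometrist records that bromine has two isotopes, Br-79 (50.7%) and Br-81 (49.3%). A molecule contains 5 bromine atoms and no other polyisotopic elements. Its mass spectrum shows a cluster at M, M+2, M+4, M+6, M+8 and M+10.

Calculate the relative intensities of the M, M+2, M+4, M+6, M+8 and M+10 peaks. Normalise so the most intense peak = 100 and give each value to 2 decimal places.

10.58 : 51.42 : 100.00 : 97.24 : 47.28 : 9.19

The 5 Br atoms are independent, so intensities follow the terms of (0.507 + 0.493)^5.
P(M) = 0.507^5 = 0.033500
P(M+2) = 5 × 0.507^4 × 0.493^1 = 0.162873
P(M+4) = 10 × 0.507^3 × 0.493^2 = 0.316751
P(M+6) = 10 × 0.507^2 × 0.493^3 = 0.308004
P(M+8) = 5 × 0.507^1 × 0.493^4 = 0.149750
P(M+10) = 0.493^5 = 0.029123
The M+4 peak is largest (0.316751); scaling to 100 gives 10.58 : 51.42 : 100.00 : 97.24 : 47.28 : 9.19.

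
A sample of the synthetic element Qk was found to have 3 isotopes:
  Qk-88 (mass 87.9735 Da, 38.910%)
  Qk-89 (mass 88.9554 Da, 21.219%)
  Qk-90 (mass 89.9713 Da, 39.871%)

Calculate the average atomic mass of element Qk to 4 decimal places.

Ar = Σ fᵢ·mᵢ = 0.38910 × 87.9735 + 0.21219 × 88.9554 + 0.39871 × 89.9713
= 34.23049 + 18.87545 + 35.87246 = 88.97840 Da

88.9784 Da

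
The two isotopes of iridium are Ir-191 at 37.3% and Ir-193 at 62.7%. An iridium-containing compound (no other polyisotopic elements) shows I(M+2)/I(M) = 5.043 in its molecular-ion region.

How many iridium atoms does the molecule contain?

3

For n independent Ir atoms, I(M+2)/I(M) = n · (abundance Ir-193) / (abundance Ir-191) = n · 0.627/0.373.
n = 5.043 × 0.373/0.627 = 3.00 ≈ 3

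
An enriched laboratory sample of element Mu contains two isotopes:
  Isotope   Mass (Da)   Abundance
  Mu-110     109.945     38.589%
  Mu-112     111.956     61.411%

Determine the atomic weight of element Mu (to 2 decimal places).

111.18 Da

The abundance-weighted mean is 0.38589 × 109.945 + 0.61411 × 111.956
= 42.4267 + 68.7533 = 111.1800 Da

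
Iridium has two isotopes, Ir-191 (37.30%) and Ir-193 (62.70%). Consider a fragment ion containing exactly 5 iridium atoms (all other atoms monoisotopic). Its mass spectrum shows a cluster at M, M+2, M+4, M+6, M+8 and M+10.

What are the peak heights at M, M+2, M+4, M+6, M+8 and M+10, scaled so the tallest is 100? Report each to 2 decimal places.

2.11 : 17.70 : 59.49 : 100.00 : 84.05 : 28.26

Expanding (0.3730 + 0.6270)^5:
P(M) = 0.3730^5 = 0.007220
P(M+2) = 5 × 0.3730^4 × 0.6270^1 = 0.060684
P(M+4) = 10 × 0.3730^3 × 0.6270^2 = 0.204015
P(M+6) = 10 × 0.3730^2 × 0.6270^3 = 0.342942
P(M+8) = 5 × 0.3730^1 × 0.6270^4 = 0.288237
P(M+10) = 0.6270^5 = 0.096903
The M+6 peak is largest (0.342942); scaling to 100 gives 2.11 : 17.70 : 59.49 : 100.00 : 84.05 : 28.26.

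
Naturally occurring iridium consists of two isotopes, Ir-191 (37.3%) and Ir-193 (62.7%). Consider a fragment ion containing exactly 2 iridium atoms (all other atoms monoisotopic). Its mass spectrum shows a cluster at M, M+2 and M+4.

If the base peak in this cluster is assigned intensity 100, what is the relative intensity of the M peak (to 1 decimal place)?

Term probabilities: M 0.1391, M+2 0.4677, M+4 0.3931. Base peak = M+2.
P(M+2) = C(2,1) × 0.373^1 × 0.627^1 = 2 × 0.3730 × 0.6270 = 0.467742 (base)
P(M) = C(2,0) × 0.373^2 × 0.627^0 = 1 × 0.139129 × 1.0000 = 0.139129
Relative intensity = 0.139129 / 0.467742 × 100 = 29.7

29.7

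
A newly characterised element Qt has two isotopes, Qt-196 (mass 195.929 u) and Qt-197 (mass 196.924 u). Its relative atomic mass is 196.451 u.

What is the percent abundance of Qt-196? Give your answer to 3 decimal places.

47.538%

Let x be the fractional abundance of Qt-196; then Qt-197 has abundance 1 − x.
195.929·x + 196.924·(1 − x) = 196.451
(195.929 − 196.924)·x = 196.451 − 196.924
x = -0.473 / -0.995 = 0.47538 → 47.538% Qt-196, 52.462% Qt-197.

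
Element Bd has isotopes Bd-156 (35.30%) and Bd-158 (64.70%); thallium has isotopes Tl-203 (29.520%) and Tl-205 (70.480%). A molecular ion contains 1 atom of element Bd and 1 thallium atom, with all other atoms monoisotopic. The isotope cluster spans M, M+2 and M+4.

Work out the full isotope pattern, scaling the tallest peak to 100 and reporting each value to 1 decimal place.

22.9 : 96.4 : 100.0

Element Bd pattern (n=1): 0.3530 : 0.6470
Thallium pattern (n=1): 0.2952 : 0.7048
Convolve the two distributions (both contribute in 2-u steps):
  M: 0.3530×0.2952 = 0.104206
  M+2: 0.3530×0.7048 + 0.6470×0.2952 = 0.439789
  M+4: 0.6470×0.7048 = 0.456006
Scale to base peak (0.456006) = 100: 22.9 : 96.4 : 100.0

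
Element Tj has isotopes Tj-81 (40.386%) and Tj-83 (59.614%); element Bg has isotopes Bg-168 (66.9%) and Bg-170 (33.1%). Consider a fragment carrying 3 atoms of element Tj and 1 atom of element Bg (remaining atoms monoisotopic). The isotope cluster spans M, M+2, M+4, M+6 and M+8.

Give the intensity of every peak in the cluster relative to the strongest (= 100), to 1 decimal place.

Element Tj pattern (n=3): 0.06587074 : 0.29169649 : 0.43057481 : 0.21185796
Element Bg pattern (n=1): 0.6690 : 0.3310
Convolve the two distributions (both contribute in 2-u steps):
  M: 0.06587074×0.6690 = 0.044068
  M+2: 0.06587074×0.3310 + 0.29169649×0.6690 = 0.216948
  M+4: 0.29169649×0.3310 + 0.43057481×0.6690 = 0.384606
  M+6: 0.43057481×0.3310 + 0.21185796×0.6690 = 0.284253
  M+8: 0.21185796×0.3310 = 0.070125
Scale to base peak (0.384606) = 100: 11.5 : 56.4 : 100.0 : 73.9 : 18.2

11.5 : 56.4 : 100.0 : 73.9 : 18.2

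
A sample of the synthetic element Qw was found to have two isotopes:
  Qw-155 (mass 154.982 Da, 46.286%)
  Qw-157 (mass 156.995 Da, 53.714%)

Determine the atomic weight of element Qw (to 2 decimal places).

156.06 Da

Weight each isotope mass by its fractional abundance: 0.46286 × 154.982 + 0.53714 × 156.995
= 71.7350 + 84.3283 = 156.0633 Da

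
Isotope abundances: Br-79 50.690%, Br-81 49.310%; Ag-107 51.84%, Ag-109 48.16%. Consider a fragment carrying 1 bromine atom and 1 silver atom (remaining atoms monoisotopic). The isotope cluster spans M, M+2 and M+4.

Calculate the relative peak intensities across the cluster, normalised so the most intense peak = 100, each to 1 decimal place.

Bromine pattern (n=1): 0.5069 : 0.4931
Silver pattern (n=1): 0.5184 : 0.4816
Convolve the two distributions (both contribute in 2-u steps):
  M: 0.5069×0.5184 = 0.262777
  M+2: 0.5069×0.4816 + 0.4931×0.5184 = 0.499746
  M+4: 0.4931×0.4816 = 0.237477
Scale to base peak (0.499746) = 100: 52.6 : 100.0 : 47.5

52.6 : 100.0 : 47.5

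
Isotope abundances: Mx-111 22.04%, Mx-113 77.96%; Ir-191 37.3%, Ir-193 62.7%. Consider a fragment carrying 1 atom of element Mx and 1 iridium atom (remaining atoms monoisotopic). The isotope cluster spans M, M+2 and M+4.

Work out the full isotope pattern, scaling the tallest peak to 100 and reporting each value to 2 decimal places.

Element Mx pattern (n=1): 0.2204 : 0.7796
Iridium pattern (n=1): 0.3730 : 0.6270
Convolve the two distributions (both contribute in 2-u steps):
  M: 0.2204×0.3730 = 0.082209
  M+2: 0.2204×0.6270 + 0.7796×0.3730 = 0.428982
  M+4: 0.7796×0.6270 = 0.488809
Scale to base peak (0.488809) = 100: 16.82 : 87.76 : 100.00

16.82 : 87.76 : 100.00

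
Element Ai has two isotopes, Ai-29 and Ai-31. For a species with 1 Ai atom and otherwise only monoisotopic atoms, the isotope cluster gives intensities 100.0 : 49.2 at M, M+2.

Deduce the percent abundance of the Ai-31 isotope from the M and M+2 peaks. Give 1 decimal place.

33.0%

Let p = fractional abundance of Ai-29. I(M+2)/I(M) = [C(1,1)·p^0·(1−p)] / p^1 = 1·(1−p)/p = 49.2/100.0 = 0.4920
(1−p)/p = 0.4920/1 = 0.4920  ⇒  p = 1/(1 + 0.4920) = 0.6702
Ai-29: 67.0%, Ai-31: 33.0%.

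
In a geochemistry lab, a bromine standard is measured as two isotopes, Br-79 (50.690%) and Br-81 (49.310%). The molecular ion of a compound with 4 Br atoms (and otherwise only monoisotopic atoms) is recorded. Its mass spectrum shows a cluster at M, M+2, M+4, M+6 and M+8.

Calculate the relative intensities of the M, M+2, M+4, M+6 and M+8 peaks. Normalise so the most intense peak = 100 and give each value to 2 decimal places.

17.61 : 68.53 : 100.00 : 64.85 : 15.77

The 4 Br atoms are independent, so intensities follow the terms of (0.50690 + 0.49310)^4.
P(M) = 0.50690^4 = 0.066022
P(M+2) = 4 × 0.50690^3 × 0.49310^1 = 0.256899
P(M+4) = 6 × 0.50690^2 × 0.49310^2 = 0.374857
P(M+6) = 4 × 0.50690^1 × 0.49310^3 = 0.243101
P(M+8) = 0.49310^4 = 0.059121
The M+4 peak is largest (0.374857); scaling to 100 gives 17.61 : 68.53 : 100.00 : 64.85 : 15.77.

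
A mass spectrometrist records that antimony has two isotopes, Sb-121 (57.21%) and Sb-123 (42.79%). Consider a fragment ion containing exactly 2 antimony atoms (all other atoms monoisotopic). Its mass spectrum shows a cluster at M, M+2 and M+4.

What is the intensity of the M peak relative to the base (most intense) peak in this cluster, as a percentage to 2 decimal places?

Term probabilities: M 0.3273, M+2 0.4896, M+4 0.1831. Base peak = M+2.
P(M+2) = C(2,1) × 0.5721^1 × 0.4279^1 = 2 × 0.5721 × 0.4279 = 0.489603 (base)
P(M) = C(2,0) × 0.5721^2 × 0.4279^0 = 1 × 0.32729841 × 1.0000 = 0.327298
Relative intensity = 0.327298 / 0.489603 × 100 = 66.85

66.85%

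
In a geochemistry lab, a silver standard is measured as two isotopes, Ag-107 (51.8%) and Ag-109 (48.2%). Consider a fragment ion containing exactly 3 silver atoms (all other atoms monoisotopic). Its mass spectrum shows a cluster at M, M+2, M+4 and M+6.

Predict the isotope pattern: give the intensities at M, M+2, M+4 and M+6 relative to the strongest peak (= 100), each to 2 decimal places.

The 3 Ag atoms are independent, so intensities follow the terms of (0.518 + 0.482)^3.
P(M) = 0.518^3 = 0.138992
P(M+2) = 3 × 0.518^2 × 0.482^1 = 0.387997
P(M+4) = 3 × 0.518^1 × 0.482^2 = 0.361031
P(M+6) = 0.482^3 = 0.111980
The M+2 peak is largest (0.387997); scaling to 100 gives 35.82 : 100.00 : 93.05 : 28.86.

35.82 : 100.00 : 93.05 : 28.86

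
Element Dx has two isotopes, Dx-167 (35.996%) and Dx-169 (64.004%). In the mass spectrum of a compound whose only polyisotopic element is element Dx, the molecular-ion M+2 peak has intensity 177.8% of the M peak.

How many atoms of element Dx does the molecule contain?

1

For n independent Dx atoms, I(M+2)/I(M) = n · (abundance Dx-169) / (abundance Dx-167) = n · 0.64004/0.35996.
n = 1.778 × 0.35996/0.64004 = 1.00 ≈ 1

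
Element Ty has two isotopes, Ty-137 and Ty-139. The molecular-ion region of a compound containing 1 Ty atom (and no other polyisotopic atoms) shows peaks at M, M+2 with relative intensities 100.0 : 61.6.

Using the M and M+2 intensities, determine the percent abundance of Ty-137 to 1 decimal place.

If p is the fraction of Ty that is Ty-137, then I(M+2)/I(M) = [C(1,1)·p^0·(1−p)] / p^1 = 1·(1−p)/p = 61.6/100.0 = 0.6160
(1−p)/p = 0.6160/1 = 0.6160  ⇒  p = 1/(1 + 0.6160) = 0.6188
Ty-137: 61.9%, Ty-139: 38.1%.

61.9%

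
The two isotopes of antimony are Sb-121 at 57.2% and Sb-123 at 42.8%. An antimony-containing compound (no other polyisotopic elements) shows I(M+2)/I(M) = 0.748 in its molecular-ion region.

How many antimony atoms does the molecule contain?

The M+2/M ratio from n Sb atoms is n · q/p = n · 0.428/0.572.
n = 0.748 × 0.572/0.428 = 1.00 ≈ 1

1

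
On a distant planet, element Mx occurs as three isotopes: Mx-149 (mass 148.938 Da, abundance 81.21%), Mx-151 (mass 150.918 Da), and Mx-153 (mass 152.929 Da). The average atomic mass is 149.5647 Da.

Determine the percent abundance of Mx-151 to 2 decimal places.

Let x and y be the fractions of Mx-151 and Mx-153. Then x + y = 1 − 0.8121 = 0.1879 and 150.918x + 152.929y = 149.5647 − 0.8121×148.938 = 28.6121502.
Substituting: 150.918x + 152.929(0.1879 − x) = 28.6121502
(150.918 − 152.929)x = -0.1232089  ⇒  x = 0.06127, y = 0.12663
Mx-151: 6.13%, Mx-153: 12.66%.

6.13%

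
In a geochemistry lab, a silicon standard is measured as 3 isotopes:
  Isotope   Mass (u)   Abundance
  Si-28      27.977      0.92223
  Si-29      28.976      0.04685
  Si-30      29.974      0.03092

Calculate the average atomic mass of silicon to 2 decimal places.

28.09 u

Ar = Σ fᵢ·mᵢ = 0.92223 × 27.977 + 0.04685 × 28.976 + 0.03092 × 29.974
= 25.8012 + 1.3575 + 0.9268 = 28.0855 u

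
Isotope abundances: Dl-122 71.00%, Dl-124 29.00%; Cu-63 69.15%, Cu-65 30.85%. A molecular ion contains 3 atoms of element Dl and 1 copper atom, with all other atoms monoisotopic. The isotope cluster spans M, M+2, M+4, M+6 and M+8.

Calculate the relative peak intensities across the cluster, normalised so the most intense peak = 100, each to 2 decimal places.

Element Dl pattern (n=3): 0.357911 : 0.438567 : 0.179133 : 0.024389
Copper pattern (n=1): 0.6915 : 0.3085
Convolve the two distributions (both contribute in 2-u steps):
  M: 0.357911×0.6915 = 0.247495
  M+2: 0.357911×0.3085 + 0.438567×0.6915 = 0.413685
  M+4: 0.438567×0.3085 + 0.179133×0.6915 = 0.259168
  M+6: 0.179133×0.3085 + 0.024389×0.6915 = 0.072128
  M+8: 0.024389×0.3085 = 0.007524
Scale to base peak (0.413685) = 100: 59.83 : 100.00 : 62.65 : 17.44 : 1.82

59.83 : 100.00 : 62.65 : 17.44 : 1.82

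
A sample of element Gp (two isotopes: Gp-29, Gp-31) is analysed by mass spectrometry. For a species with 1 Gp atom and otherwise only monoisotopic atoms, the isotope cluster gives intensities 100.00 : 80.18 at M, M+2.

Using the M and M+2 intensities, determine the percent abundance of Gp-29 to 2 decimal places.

Write p for the Gp-29 fraction. I(M+2)/I(M) = [C(1,1)·p^0·(1−p)] / p^1 = 1·(1−p)/p = 80.18/100.00 = 0.8018
(1−p)/p = 0.8018/1 = 0.8018  ⇒  p = 1/(1 + 0.8018) = 0.5550
Gp-29: 55.50%, Gp-31: 44.50%.

55.50%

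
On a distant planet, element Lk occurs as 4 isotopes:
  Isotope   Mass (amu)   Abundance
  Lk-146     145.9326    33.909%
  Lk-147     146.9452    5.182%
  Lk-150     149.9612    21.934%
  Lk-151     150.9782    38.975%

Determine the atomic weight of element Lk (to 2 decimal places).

148.84 amu

The abundance-weighted mean is 0.33909 × 145.9326 + 0.05182 × 146.9452 + 0.21934 × 149.9612 + 0.38975 × 150.9782
= 49.48429 + 7.61470 + 32.89249 + 58.84375 = 148.83523 amu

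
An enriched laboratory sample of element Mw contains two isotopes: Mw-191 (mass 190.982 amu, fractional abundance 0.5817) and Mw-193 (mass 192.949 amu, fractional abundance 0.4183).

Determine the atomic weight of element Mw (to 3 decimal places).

191.805 amu

Weight each isotope mass by its fractional abundance: 0.5817 × 190.982 + 0.4183 × 192.949
= 111.0942 + 80.7106 = 191.8048 amu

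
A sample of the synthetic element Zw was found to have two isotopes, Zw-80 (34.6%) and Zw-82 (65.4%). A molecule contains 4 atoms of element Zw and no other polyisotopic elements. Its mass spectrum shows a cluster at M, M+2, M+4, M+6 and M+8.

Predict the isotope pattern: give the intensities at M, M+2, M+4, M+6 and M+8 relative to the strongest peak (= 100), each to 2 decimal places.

3.70 : 27.99 : 79.36 : 100.00 : 47.25

Each Zw atom is independently Zw-80 (p = 0.346) or Zw-82 (q = 0.654); the cluster is the binomial expansion (p + q)^4.
P(M) = 0.346^4 = 0.014332
P(M+2) = 4 × 0.346^3 × 0.654^1 = 0.108359
P(M+4) = 6 × 0.346^2 × 0.654^2 = 0.307227
P(M+6) = 4 × 0.346^1 × 0.654^3 = 0.387141
P(M+8) = 0.654^4 = 0.182941
The M+6 peak is largest (0.387141); scaling to 100 gives 3.70 : 27.99 : 79.36 : 100.00 : 47.25.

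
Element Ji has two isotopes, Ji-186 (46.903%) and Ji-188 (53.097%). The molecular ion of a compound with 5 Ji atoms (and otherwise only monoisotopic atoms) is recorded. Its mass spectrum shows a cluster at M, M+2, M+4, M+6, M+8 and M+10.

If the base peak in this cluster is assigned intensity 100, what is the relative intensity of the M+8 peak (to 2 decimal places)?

Binomial terms of (0.46903 + 0.53097)^5: M 0.0227, M+2 0.1285, M+4 0.2909, M+6 0.3293, M+8 0.1864, M+10 0.0422 → M+6 is the base peak.
P(M+6) = C(5,3) × 0.46903^2 × 0.53097^3 = 10 × 0.21998914 × 0.14969592 = 0.329315 (base)
P(M+8) = C(5,4) × 0.46903^1 × 0.53097^4 = 5 × 0.46903 × 0.07948404 = 0.186402
Relative intensity = 0.186402 / 0.329315 × 100 = 56.60

56.60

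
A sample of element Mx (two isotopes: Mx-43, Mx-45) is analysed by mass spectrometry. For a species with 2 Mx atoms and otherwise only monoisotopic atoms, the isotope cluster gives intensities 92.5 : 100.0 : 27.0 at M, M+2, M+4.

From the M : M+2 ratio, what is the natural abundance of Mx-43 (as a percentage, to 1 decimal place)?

64.9%

Write p for the Mx-43 fraction. I(M+2)/I(M) = [C(2,1)·p^1·(1−p)] / p^2 = 2·(1−p)/p = 100.0/92.5 = 1.0811
(1−p)/p = 1.0811/2 = 0.5405  ⇒  p = 1/(1 + 0.5405) = 0.6491
Mx-43: 64.9%, Mx-45: 35.1%.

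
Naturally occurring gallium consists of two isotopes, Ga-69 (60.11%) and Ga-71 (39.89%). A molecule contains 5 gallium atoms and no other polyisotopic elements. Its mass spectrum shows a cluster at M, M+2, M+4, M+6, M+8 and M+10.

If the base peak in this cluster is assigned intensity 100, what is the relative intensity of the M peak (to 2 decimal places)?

Term probabilities: M 0.0785, M+2 0.2604, M+4 0.3456, M+6 0.2293, M+8 0.0761, M+10 0.0101. Base peak = M+4.
P(M+4) = C(5,2) × 0.6011^3 × 0.3989^2 = 10 × 0.21719018 × 0.15912121 = 0.345596 (base)
P(M) = C(5,0) × 0.6011^5 × 0.3989^0 = 1 × 0.07847542 × 1.0000 = 0.078475
Relative intensity = 0.078475 / 0.345596 × 100 = 22.71

22.71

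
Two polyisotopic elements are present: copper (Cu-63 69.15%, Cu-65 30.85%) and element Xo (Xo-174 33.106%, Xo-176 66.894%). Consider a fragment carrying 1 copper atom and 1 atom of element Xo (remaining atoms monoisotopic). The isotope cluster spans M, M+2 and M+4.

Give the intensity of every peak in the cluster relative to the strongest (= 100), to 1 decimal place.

40.5 : 100.0 : 36.5

Copper pattern (n=1): 0.6915 : 0.3085
Element Xo pattern (n=1): 0.33106 : 0.66894
Convolve the two distributions (both contribute in 2-u steps):
  M: 0.6915×0.33106 = 0.228928
  M+2: 0.6915×0.66894 + 0.3085×0.33106 = 0.564704
  M+4: 0.3085×0.66894 = 0.206368
Scale to base peak (0.564704) = 100: 40.5 : 100.0 : 36.5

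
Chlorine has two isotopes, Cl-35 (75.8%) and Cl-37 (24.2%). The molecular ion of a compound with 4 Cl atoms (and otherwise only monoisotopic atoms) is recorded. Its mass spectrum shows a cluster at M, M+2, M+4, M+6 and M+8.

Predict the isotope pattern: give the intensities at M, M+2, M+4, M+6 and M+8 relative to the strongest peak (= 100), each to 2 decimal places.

Each Cl atom is independently Cl-35 (p = 0.758) or Cl-37 (q = 0.242); the cluster is the binomial expansion (p + q)^4.
P(M) = 0.758^4 = 0.330124
P(M+2) = 4 × 0.758^3 × 0.242^1 = 0.421583
P(M+4) = 6 × 0.758^2 × 0.242^2 = 0.201893
P(M+6) = 4 × 0.758^1 × 0.242^3 = 0.042971
P(M+8) = 0.242^4 = 0.003430
The M+2 peak is largest (0.421583); scaling to 100 gives 78.31 : 100.00 : 47.89 : 10.19 : 0.81.

78.31 : 100.00 : 47.89 : 10.19 : 0.81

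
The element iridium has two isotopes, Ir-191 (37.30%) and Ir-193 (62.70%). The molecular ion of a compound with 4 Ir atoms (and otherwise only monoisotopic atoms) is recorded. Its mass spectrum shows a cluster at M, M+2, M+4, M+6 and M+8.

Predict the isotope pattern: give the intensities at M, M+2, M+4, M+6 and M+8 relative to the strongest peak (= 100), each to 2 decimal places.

5.26 : 35.39 : 89.23 : 100.00 : 42.02

Expanding (0.3730 + 0.6270)^4:
P(M) = 0.3730^4 = 0.019357
P(M+2) = 4 × 0.3730^3 × 0.6270^1 = 0.130153
P(M+4) = 6 × 0.3730^2 × 0.6270^2 = 0.328174
P(M+6) = 4 × 0.3730^1 × 0.6270^3 = 0.367766
P(M+8) = 0.6270^4 = 0.154550
The M+6 peak is largest (0.367766); scaling to 100 gives 5.26 : 35.39 : 89.23 : 100.00 : 42.02.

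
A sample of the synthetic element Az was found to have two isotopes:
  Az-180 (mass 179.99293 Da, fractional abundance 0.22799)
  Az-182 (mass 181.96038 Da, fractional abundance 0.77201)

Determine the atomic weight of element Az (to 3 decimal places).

181.512 Da

Ar = Σ fᵢ·mᵢ = 0.22799 × 179.99293 + 0.77201 × 181.96038
= 41.036588 + 140.475233 = 181.511821 Da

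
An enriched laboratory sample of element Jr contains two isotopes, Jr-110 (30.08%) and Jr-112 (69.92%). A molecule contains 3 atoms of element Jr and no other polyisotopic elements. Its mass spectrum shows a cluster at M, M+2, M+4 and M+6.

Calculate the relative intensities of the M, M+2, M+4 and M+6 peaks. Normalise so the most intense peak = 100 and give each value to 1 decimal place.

Each Jr atom is independently Jr-110 (p = 0.3008) or Jr-112 (q = 0.6992); the cluster is the binomial expansion (p + q)^3.
P(M) = 0.3008^3 = 0.027217
P(M+2) = 3 × 0.3008^2 × 0.6992^1 = 0.189792
P(M+4) = 3 × 0.3008^1 × 0.6992^2 = 0.441166
P(M+6) = 0.6992^3 = 0.341825
The M+4 peak is largest (0.441166); scaling to 100 gives 6.2 : 43.0 : 100.0 : 77.5.

6.2 : 43.0 : 100.0 : 77.5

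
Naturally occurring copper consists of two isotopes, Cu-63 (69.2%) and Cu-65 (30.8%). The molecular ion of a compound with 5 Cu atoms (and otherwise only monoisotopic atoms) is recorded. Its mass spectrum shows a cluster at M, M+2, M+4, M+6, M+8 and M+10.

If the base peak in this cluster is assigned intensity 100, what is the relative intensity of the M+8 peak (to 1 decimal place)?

8.8

Term probabilities: M 0.1587, M+2 0.3531, M+4 0.3144, M+6 0.1399, M+8 0.0311, M+10 0.0028. Base peak = M+2.
P(M+2) = C(5,1) × 0.692^4 × 0.308^1 = 5 × 0.22931073 × 0.3080 = 0.353139 (base)
P(M+8) = C(5,4) × 0.692^1 × 0.308^4 = 5 × 0.6920 × 0.00899918 = 0.031137
Relative intensity = 0.031137 / 0.353139 × 100 = 8.8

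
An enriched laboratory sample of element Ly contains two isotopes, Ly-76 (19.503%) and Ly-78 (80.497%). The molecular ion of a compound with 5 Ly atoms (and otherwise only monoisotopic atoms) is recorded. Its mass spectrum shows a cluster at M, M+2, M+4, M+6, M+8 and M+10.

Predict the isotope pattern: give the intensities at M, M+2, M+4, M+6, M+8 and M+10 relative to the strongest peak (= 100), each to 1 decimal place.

0.1 : 1.4 : 11.7 : 48.5 : 100.0 : 82.5

The 5 Ly atoms are independent, so intensities follow the terms of (0.19503 + 0.80497)^5.
P(M) = 0.19503^5 = 0.000282
P(M+2) = 5 × 0.19503^4 × 0.80497^1 = 0.005823
P(M+4) = 10 × 0.19503^3 × 0.80497^2 = 0.048069
P(M+6) = 10 × 0.19503^2 × 0.80497^3 = 0.198400
P(M+8) = 5 × 0.19503^1 × 0.80497^4 = 0.409440
P(M+10) = 0.80497^5 = 0.337986
The M+8 peak is largest (0.409440); scaling to 100 gives 0.1 : 1.4 : 11.7 : 48.5 : 100.0 : 82.5.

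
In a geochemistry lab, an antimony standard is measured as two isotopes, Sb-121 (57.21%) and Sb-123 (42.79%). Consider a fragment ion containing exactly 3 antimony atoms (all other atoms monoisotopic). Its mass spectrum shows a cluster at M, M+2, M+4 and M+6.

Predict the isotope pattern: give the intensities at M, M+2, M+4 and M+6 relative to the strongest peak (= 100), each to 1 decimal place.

44.6 : 100.0 : 74.8 : 18.6

The 3 Sb atoms are independent, so intensities follow the terms of (0.5721 + 0.4279)^3.
P(M) = 0.5721^3 = 0.187247
P(M+2) = 3 × 0.5721^2 × 0.4279^1 = 0.420153
P(M+4) = 3 × 0.5721^1 × 0.4279^2 = 0.314252
P(M+6) = 0.4279^3 = 0.078348
The M+2 peak is largest (0.420153); scaling to 100 gives 44.6 : 100.0 : 74.8 : 18.6.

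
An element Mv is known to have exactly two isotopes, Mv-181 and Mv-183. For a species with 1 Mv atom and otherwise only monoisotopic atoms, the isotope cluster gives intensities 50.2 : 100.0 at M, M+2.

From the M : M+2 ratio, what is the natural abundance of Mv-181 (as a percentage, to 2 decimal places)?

33.42%

Let p = fractional abundance of Mv-181. I(M+2)/I(M) = [C(1,1)·p^0·(1−p)] / p^1 = 1·(1−p)/p = 100.0/50.2 = 1.9920
(1−p)/p = 1.9920/1 = 1.9920  ⇒  p = 1/(1 + 1.9920) = 0.3342
Mv-181: 33.42%, Mv-183: 66.58%.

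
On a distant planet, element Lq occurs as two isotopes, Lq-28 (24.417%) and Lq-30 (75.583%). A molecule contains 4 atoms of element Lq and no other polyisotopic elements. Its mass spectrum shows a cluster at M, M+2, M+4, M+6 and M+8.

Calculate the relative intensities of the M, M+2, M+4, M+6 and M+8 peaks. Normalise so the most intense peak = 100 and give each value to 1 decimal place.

Expanding (0.24417 + 0.75583)^4:
P(M) = 0.24417^4 = 0.003554
P(M+2) = 4 × 0.24417^3 × 0.75583^1 = 0.044011
P(M+4) = 6 × 0.24417^2 × 0.75583^2 = 0.204354
P(M+6) = 4 × 0.24417^1 × 0.75583^3 = 0.421720
P(M+8) = 0.75583^4 = 0.326360
The M+6 peak is largest (0.421720); scaling to 100 gives 0.8 : 10.4 : 48.5 : 100.0 : 77.4.

0.8 : 10.4 : 48.5 : 100.0 : 77.4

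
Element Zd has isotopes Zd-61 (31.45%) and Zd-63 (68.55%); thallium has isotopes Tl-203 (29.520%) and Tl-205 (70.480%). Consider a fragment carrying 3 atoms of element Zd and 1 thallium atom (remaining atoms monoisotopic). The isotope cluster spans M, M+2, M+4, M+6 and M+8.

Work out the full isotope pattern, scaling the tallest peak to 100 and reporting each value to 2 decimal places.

Element Zd pattern (n=3): 0.03110727 : 0.20340893 : 0.44336032 : 0.32212348
Thallium pattern (n=1): 0.2952 : 0.7048
Convolve the two distributions (both contribute in 2-u steps):
  M: 0.03110727×0.2952 = 0.009183
  M+2: 0.03110727×0.7048 + 0.20340893×0.2952 = 0.081971
  M+4: 0.20340893×0.7048 + 0.44336032×0.2952 = 0.274243
  M+6: 0.44336032×0.7048 + 0.32212348×0.2952 = 0.407571
  M+8: 0.32212348×0.7048 = 0.227033
Scale to base peak (0.407571) = 100: 2.25 : 20.11 : 67.29 : 100.00 : 55.70

2.25 : 20.11 : 67.29 : 100.00 : 55.70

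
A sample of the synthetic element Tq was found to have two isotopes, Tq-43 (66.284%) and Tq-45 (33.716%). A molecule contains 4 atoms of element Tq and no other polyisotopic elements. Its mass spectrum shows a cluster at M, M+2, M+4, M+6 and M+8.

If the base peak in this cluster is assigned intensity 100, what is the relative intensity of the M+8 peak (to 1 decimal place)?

3.3

Term probabilities: M 0.1930, M+2 0.3928, M+4 0.2997, M+6 0.1016, M+8 0.0129. Base peak = M+2.
P(M+2) = C(4,1) × 0.66284^3 × 0.33716^1 = 4 × 0.2912233 × 0.33716 = 0.392755 (base)
P(M+8) = C(4,4) × 0.66284^0 × 0.33716^4 = 1 × 1.0000 × 0.01292243 = 0.012922
Relative intensity = 0.012922 / 0.392755 × 100 = 3.3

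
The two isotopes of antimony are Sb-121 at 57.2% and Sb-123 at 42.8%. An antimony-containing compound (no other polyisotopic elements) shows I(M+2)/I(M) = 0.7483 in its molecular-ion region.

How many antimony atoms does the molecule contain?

For n independent Sb atoms, I(M+2)/I(M) = n · (abundance Sb-123) / (abundance Sb-121) = n · 0.428/0.572.
n = 0.7483 × 0.572/0.428 = 1.00 ≈ 1

1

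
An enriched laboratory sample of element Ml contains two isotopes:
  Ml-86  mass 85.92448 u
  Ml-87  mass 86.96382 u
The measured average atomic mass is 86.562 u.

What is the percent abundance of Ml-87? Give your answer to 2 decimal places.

With x = fraction of Ml-86 (so Ml-87 is 1 − x):
85.92448·x + 86.96382·(1 − x) = 86.562
(85.92448 − 86.96382)·x = 86.562 − 86.96382
x = -0.40182 / -1.03934 = 0.38661 → 38.66% Ml-86, 61.34% Ml-87.

61.34%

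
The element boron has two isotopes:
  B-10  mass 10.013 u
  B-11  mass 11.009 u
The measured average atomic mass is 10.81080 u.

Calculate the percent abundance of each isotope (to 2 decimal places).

Writing the weighted mean with unknown fraction x of B-10:
10.013·x + 11.009·(1 − x) = 10.81080
(10.013 − 11.009)·x = 10.81080 − 11.009
x = -0.19820 / -0.996 = 0.19900 → 19.90% B-10, 80.10% B-11.

B-10: 19.90%, B-11: 80.10%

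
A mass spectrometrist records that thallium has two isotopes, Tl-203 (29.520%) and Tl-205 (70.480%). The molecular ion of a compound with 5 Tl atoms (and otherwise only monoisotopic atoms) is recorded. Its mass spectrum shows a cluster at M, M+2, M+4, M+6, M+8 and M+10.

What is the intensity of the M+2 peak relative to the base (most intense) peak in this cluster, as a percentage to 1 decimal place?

7.3%

Binomial terms of (0.29520 + 0.70480)^5: M 0.0022, M+2 0.0268, M+4 0.1278, M+6 0.3051, M+8 0.3642, M+10 0.1739 → M+8 is the base peak.
P(M+8) = C(5,4) × 0.29520^1 × 0.70480^4 = 5 × 0.2952 × 0.24675365 = 0.364208 (base)
P(M+2) = C(5,1) × 0.29520^4 × 0.70480^1 = 5 × 0.00759391 × 0.7048 = 0.026761
Relative intensity = 0.026761 / 0.364208 × 100 = 7.3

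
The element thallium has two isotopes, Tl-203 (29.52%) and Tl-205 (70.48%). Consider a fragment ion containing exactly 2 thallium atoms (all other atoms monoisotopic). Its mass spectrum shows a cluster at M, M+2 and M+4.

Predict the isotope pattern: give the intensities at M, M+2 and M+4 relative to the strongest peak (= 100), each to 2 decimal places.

Expanding (0.2952 + 0.7048)^2:
P(M) = 0.2952^2 = 0.087143
P(M+2) = 2 × 0.2952^1 × 0.7048^1 = 0.416114
P(M+4) = 0.7048^2 = 0.496743
The M+4 peak is largest (0.496743); scaling to 100 gives 17.54 : 83.77 : 100.00.

17.54 : 83.77 : 100.00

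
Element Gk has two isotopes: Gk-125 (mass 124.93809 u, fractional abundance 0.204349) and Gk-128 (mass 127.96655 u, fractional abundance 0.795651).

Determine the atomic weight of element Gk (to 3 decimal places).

Ar = Σ fᵢ·mᵢ = 0.204349 × 124.93809 + 0.795651 × 127.96655
= 25.530974 + 101.816713 = 127.347687 u

127.348 u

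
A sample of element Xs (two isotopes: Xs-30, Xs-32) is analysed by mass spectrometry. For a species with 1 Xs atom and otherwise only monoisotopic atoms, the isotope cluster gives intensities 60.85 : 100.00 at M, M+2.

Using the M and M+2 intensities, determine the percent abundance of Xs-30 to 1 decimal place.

37.8%

Write p for the Xs-30 fraction. I(M+2)/I(M) = [C(1,1)·p^0·(1−p)] / p^1 = 1·(1−p)/p = 100.00/60.85 = 1.6434
(1−p)/p = 1.6434/1 = 1.6434  ⇒  p = 1/(1 + 1.6434) = 0.3783
Xs-30: 37.8%, Xs-32: 62.2%.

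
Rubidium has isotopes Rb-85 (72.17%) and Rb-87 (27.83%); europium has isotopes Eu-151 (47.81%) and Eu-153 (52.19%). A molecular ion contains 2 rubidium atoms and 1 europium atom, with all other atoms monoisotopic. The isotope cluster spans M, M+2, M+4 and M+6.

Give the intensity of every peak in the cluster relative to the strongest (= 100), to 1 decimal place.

53.7 : 100.0 : 53.2 : 8.7

Rubidium pattern (n=2): 0.52085089 : 0.40169822 : 0.07745089
Europium pattern (n=1): 0.4781 : 0.5219
Convolve the two distributions (both contribute in 2-u steps):
  M: 0.52085089×0.4781 = 0.249019
  M+2: 0.52085089×0.5219 + 0.40169822×0.4781 = 0.463884
  M+4: 0.40169822×0.5219 + 0.07745089×0.4781 = 0.246676
  M+6: 0.07745089×0.5219 = 0.040422
Scale to base peak (0.463884) = 100: 53.7 : 100.0 : 53.2 : 8.7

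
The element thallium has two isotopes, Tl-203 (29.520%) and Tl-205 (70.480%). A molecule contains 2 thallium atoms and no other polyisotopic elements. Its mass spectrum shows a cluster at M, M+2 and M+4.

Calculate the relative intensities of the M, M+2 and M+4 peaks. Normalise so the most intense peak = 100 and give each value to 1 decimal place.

17.5 : 83.8 : 100.0

Each Tl atom is independently Tl-203 (p = 0.29520) or Tl-205 (q = 0.70480); the cluster is the binomial expansion (p + q)^2.
P(M) = 0.29520^2 = 0.087143
P(M+2) = 2 × 0.29520^1 × 0.70480^1 = 0.416114
P(M+4) = 0.70480^2 = 0.496743
The M+4 peak is largest (0.496743); scaling to 100 gives 17.5 : 83.8 : 100.0.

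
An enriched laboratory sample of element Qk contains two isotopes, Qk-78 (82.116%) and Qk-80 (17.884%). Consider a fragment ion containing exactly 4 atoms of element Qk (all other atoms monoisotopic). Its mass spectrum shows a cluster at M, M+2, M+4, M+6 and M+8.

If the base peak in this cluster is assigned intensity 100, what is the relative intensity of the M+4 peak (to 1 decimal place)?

Binomial terms of (0.82116 + 0.17884)^4: M 0.4547, M+2 0.3961, M+4 0.1294, M+6 0.0188, M+8 0.0010 → M is the base peak.
P(M) = C(4,0) × 0.82116^4 × 0.17884^0 = 1 × 0.45468554 × 1.0000 = 0.454686 (base)
P(M+4) = C(4,2) × 0.82116^2 × 0.17884^2 = 6 × 0.67430375 × 0.03198375 = 0.129401
Relative intensity = 0.129401 / 0.454686 × 100 = 28.5

28.5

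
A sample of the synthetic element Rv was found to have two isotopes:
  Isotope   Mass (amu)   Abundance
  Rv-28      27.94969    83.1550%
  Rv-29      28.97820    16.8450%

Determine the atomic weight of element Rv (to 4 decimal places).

28.1229 amu

Weight each isotope mass by its fractional abundance: 0.831550 × 27.94969 + 0.168450 × 28.97820
= 23.241565 + 4.881378 = 28.122943 amu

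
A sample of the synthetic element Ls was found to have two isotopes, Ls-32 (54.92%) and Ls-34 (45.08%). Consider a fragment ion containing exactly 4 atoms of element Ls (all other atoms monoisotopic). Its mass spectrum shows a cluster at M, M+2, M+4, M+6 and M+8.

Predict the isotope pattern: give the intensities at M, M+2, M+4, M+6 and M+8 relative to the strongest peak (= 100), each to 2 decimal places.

Expanding (0.5492 + 0.4508)^4:
P(M) = 0.5492^4 = 0.090975
P(M+2) = 4 × 0.5492^3 × 0.4508^1 = 0.298700
P(M+4) = 6 × 0.5492^2 × 0.4508^2 = 0.367773
P(M+6) = 4 × 0.5492^1 × 0.4508^3 = 0.201253
P(M+8) = 0.4508^4 = 0.041299
The M+4 peak is largest (0.367773); scaling to 100 gives 24.74 : 81.22 : 100.00 : 54.72 : 11.23.

24.74 : 81.22 : 100.00 : 54.72 : 11.23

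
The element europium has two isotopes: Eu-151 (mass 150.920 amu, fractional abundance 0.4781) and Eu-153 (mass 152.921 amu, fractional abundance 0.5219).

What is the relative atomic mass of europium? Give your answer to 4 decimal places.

Weight each isotope mass by its fractional abundance: 0.4781 × 150.920 + 0.5219 × 152.921
= 72.15485 + 79.80947 = 151.96432 amu

151.9643 amu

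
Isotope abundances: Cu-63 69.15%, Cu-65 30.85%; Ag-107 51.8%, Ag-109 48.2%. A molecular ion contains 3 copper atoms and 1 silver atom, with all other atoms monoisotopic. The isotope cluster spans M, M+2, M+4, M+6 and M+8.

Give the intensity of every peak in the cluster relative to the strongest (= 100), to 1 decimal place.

44.1 : 100.0 : 81.2 : 28.4 : 3.6

Copper pattern (n=3): 0.33065611 : 0.44254842 : 0.19743483 : 0.02936064
Silver pattern (n=1): 0.5180 : 0.4820
Convolve the two distributions (both contribute in 2-u steps):
  M: 0.33065611×0.5180 = 0.171280
  M+2: 0.33065611×0.4820 + 0.44254842×0.5180 = 0.388616
  M+4: 0.44254842×0.4820 + 0.19743483×0.5180 = 0.315580
  M+6: 0.19743483×0.4820 + 0.02936064×0.5180 = 0.110372
  M+8: 0.02936064×0.4820 = 0.014152
Scale to base peak (0.388616) = 100: 44.1 : 100.0 : 81.2 : 28.4 : 3.6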